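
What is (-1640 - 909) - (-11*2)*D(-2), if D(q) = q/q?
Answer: -2527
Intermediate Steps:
D(q) = 1
(-1640 - 909) - (-11*2)*D(-2) = (-1640 - 909) - (-11*2) = -2549 - (-22) = -2549 - 1*(-22) = -2549 + 22 = -2527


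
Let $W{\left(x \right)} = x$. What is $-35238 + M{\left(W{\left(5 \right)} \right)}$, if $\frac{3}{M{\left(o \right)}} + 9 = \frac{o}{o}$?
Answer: $- \frac{281907}{8} \approx -35238.0$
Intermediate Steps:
$M{\left(o \right)} = - \frac{3}{8}$ ($M{\left(o \right)} = \frac{3}{-9 + \frac{o}{o}} = \frac{3}{-9 + 1} = \frac{3}{-8} = 3 \left(- \frac{1}{8}\right) = - \frac{3}{8}$)
$-35238 + M{\left(W{\left(5 \right)} \right)} = -35238 - \frac{3}{8} = - \frac{281907}{8}$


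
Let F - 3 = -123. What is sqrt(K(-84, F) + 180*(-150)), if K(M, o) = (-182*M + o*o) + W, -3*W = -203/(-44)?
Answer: 7*sqrt(238821)/66 ≈ 51.831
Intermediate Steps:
F = -120 (F = 3 - 123 = -120)
W = -203/132 (W = -(-203)/(3*(-44)) = -(-203)*(-1)/(3*44) = -1/3*203/44 = -203/132 ≈ -1.5379)
K(M, o) = -203/132 + o**2 - 182*M (K(M, o) = (-182*M + o*o) - 203/132 = (-182*M + o**2) - 203/132 = (o**2 - 182*M) - 203/132 = -203/132 + o**2 - 182*M)
sqrt(K(-84, F) + 180*(-150)) = sqrt((-203/132 + (-120)**2 - 182*(-84)) + 180*(-150)) = sqrt((-203/132 + 14400 + 15288) - 27000) = sqrt(3918613/132 - 27000) = sqrt(354613/132) = 7*sqrt(238821)/66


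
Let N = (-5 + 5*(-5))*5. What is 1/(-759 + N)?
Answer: -1/909 ≈ -0.0011001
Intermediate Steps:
N = -150 (N = (-5 - 25)*5 = -30*5 = -150)
1/(-759 + N) = 1/(-759 - 150) = 1/(-909) = -1/909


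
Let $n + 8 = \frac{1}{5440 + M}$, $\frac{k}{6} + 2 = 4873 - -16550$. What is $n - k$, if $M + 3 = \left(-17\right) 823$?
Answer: $- \frac{1099479837}{8554} \approx -1.2853 \cdot 10^{5}$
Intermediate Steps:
$k = 128526$ ($k = -12 + 6 \left(4873 - -16550\right) = -12 + 6 \left(4873 + 16550\right) = -12 + 6 \cdot 21423 = -12 + 128538 = 128526$)
$M = -13994$ ($M = -3 - 13991 = -13994$)
$n = - \frac{68433}{8554}$ ($n = -8 + \frac{1}{5440 - 13994} = -8 + \frac{1}{-8554} = -8 - \frac{1}{8554} = - \frac{68433}{8554} \approx -8.0001$)
$n - k = - \frac{68433}{8554} - 128526 = - \frac{1099479837}{8554}$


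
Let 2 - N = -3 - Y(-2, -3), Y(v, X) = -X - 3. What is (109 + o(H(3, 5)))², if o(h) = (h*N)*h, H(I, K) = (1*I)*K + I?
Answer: 2989441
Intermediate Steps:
Y(v, X) = -3 - X
H(I, K) = I + I*K (H(I, K) = I*K + I = I + I*K)
N = 5 (N = 2 - (-3 - (-3 - 1*(-3))) = 2 - (-3 - (-3 + 3)) = 2 - (-3 - 1*0) = 2 - (-3 + 0) = 2 - 1*(-3) = 2 + 3 = 5)
o(h) = 5*h² (o(h) = (h*5)*h = (5*h)*h = 5*h²)
(109 + o(H(3, 5)))² = (109 + 5*(3*(1 + 5))²)² = (109 + 5*(3*6)²)² = (109 + 5*18²)² = (109 + 5*324)² = (109 + 1620)² = 1729² = 2989441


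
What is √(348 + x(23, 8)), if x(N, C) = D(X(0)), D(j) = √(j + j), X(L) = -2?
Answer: √(348 + 2*I) ≈ 18.655 + 0.05361*I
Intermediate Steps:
D(j) = √2*√j (D(j) = √(2*j) = √2*√j)
x(N, C) = 2*I (x(N, C) = √2*√(-2) = √2*(I*√2) = 2*I)
√(348 + x(23, 8)) = √(348 + 2*I)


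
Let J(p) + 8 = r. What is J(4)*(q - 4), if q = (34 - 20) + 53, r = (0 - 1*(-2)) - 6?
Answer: -756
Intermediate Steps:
r = -4 (r = (0 + 2) - 6 = 2 - 6 = -4)
J(p) = -12 (J(p) = -8 - 4 = -12)
q = 67 (q = 14 + 53 = 67)
J(4)*(q - 4) = -12*(67 - 4) = -12*63 = -756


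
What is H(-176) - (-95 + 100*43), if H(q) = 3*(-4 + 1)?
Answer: -4214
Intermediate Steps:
H(q) = -9 (H(q) = 3*(-3) = -9)
H(-176) - (-95 + 100*43) = -9 - (-95 + 100*43) = -9 - (-95 + 4300) = -9 - 1*4205 = -9 - 4205 = -4214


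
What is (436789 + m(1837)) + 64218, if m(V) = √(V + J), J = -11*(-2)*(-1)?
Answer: 501007 + 11*√15 ≈ 5.0105e+5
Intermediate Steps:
J = -22 (J = 22*(-1) = -22)
m(V) = √(-22 + V) (m(V) = √(V - 22) = √(-22 + V))
(436789 + m(1837)) + 64218 = (436789 + √(-22 + 1837)) + 64218 = (436789 + √1815) + 64218 = (436789 + 11*√15) + 64218 = 501007 + 11*√15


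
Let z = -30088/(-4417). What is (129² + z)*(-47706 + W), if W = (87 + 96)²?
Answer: -149346304935/631 ≈ -2.3668e+8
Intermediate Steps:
z = 30088/4417 (z = -30088*(-1/4417) = 30088/4417 ≈ 6.8119)
W = 33489 (W = 183² = 33489)
(129² + z)*(-47706 + W) = (129² + 30088/4417)*(-47706 + 33489) = (16641 + 30088/4417)*(-14217) = (73533385/4417)*(-14217) = -149346304935/631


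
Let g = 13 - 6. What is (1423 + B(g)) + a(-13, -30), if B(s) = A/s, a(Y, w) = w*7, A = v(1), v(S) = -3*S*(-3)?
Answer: 8500/7 ≈ 1214.3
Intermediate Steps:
g = 7
v(S) = 9*S
A = 9 (A = 9*1 = 9)
a(Y, w) = 7*w
B(s) = 9/s
(1423 + B(g)) + a(-13, -30) = (1423 + 9/7) + 7*(-30) = (1423 + 9*(⅐)) - 210 = (1423 + 9/7) - 210 = 9970/7 - 210 = 8500/7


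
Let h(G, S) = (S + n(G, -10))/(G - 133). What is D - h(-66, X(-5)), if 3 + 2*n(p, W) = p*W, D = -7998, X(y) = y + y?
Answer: -3182567/398 ≈ -7996.4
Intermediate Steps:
X(y) = 2*y
n(p, W) = -3/2 + W*p/2 (n(p, W) = -3/2 + (p*W)/2 = -3/2 + (W*p)/2 = -3/2 + W*p/2)
h(G, S) = (-3/2 + S - 5*G)/(-133 + G) (h(G, S) = (S + (-3/2 + (½)*(-10)*G))/(G - 133) = (S + (-3/2 - 5*G))/(-133 + G) = (-3/2 + S - 5*G)/(-133 + G))
D - h(-66, X(-5)) = -7998 - (-3/2 + 2*(-5) - 5*(-66))/(-133 - 66) = -7998 - (-3/2 - 10 + 330)/(-199) = -7998 - (-1)*637/(199*2) = -7998 - 1*(-637/398) = -7998 + 637/398 = -3182567/398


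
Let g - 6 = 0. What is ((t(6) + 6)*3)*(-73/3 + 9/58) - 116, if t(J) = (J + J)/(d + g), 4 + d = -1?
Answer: -41227/29 ≈ -1421.6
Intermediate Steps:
d = -5 (d = -4 - 1 = -5)
g = 6 (g = 6 + 0 = 6)
t(J) = 2*J (t(J) = (J + J)/(-5 + 6) = (2*J)/1 = (2*J)*1 = 2*J)
((t(6) + 6)*3)*(-73/3 + 9/58) - 116 = ((2*6 + 6)*3)*(-73/3 + 9/58) - 116 = ((12 + 6)*3)*(-73*⅓ + 9*(1/58)) - 116 = (18*3)*(-73/3 + 9/58) - 116 = 54*(-4207/174) - 116 = -37863/29 - 116 = -41227/29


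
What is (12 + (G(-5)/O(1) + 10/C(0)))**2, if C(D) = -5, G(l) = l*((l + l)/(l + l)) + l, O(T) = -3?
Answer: 1600/9 ≈ 177.78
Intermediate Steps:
G(l) = 2*l (G(l) = l*((2*l)/((2*l))) + l = l*((2*l)*(1/(2*l))) + l = l*1 + l = l + l = 2*l)
(12 + (G(-5)/O(1) + 10/C(0)))**2 = (12 + ((2*(-5))/(-3) + 10/(-5)))**2 = (12 + (-10*(-1/3) + 10*(-1/5)))**2 = (12 + (10/3 - 2))**2 = (12 + 4/3)**2 = (40/3)**2 = 1600/9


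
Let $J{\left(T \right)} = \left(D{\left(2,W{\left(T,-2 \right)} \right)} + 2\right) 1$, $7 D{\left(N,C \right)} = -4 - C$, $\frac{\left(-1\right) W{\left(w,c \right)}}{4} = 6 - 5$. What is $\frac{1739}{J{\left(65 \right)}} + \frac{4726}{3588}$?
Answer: $\frac{781123}{897} \approx 870.82$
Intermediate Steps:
$W{\left(w,c \right)} = -4$ ($W{\left(w,c \right)} = - 4 \left(6 - 5\right) = \left(-4\right) 1 = -4$)
$D{\left(N,C \right)} = - \frac{4}{7} - \frac{C}{7}$ ($D{\left(N,C \right)} = \frac{-4 - C}{7} = - \frac{4}{7} - \frac{C}{7}$)
$J{\left(T \right)} = 2$ ($J{\left(T \right)} = \left(\left(- \frac{4}{7} - - \frac{4}{7}\right) + 2\right) 1 = \left(\left(- \frac{4}{7} + \frac{4}{7}\right) + 2\right) 1 = \left(0 + 2\right) 1 = 2 \cdot 1 = 2$)
$\frac{1739}{J{\left(65 \right)}} + \frac{4726}{3588} = \frac{1739}{2} + \frac{4726}{3588} = 1739 \cdot \frac{1}{2} + 4726 \cdot \frac{1}{3588} = \frac{1739}{2} + \frac{2363}{1794} = \frac{781123}{897}$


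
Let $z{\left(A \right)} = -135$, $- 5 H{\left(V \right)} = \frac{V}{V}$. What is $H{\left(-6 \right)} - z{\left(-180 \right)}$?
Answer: $\frac{674}{5} \approx 134.8$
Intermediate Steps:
$H{\left(V \right)} = - \frac{1}{5}$ ($H{\left(V \right)} = - \frac{V \frac{1}{V}}{5} = \left(- \frac{1}{5}\right) 1 = - \frac{1}{5}$)
$H{\left(-6 \right)} - z{\left(-180 \right)} = - \frac{1}{5} - -135 = - \frac{1}{5} + 135 = \frac{674}{5}$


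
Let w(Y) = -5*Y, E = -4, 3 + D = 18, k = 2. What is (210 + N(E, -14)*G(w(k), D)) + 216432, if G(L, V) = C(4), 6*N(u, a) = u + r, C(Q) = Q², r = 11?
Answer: 649982/3 ≈ 2.1666e+5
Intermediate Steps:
D = 15 (D = -3 + 18 = 15)
N(u, a) = 11/6 + u/6 (N(u, a) = (u + 11)/6 = (11 + u)/6 = 11/6 + u/6)
G(L, V) = 16 (G(L, V) = 4² = 16)
(210 + N(E, -14)*G(w(k), D)) + 216432 = (210 + (11/6 + (⅙)*(-4))*16) + 216432 = (210 + (11/6 - ⅔)*16) + 216432 = (210 + (7/6)*16) + 216432 = (210 + 56/3) + 216432 = 686/3 + 216432 = 649982/3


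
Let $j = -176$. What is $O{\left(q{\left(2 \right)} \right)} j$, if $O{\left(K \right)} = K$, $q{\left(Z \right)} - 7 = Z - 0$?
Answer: $-1584$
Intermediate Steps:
$q{\left(Z \right)} = 7 + Z$ ($q{\left(Z \right)} = 7 + \left(Z - 0\right) = 7 + \left(Z + 0\right) = 7 + Z$)
$O{\left(q{\left(2 \right)} \right)} j = \left(7 + 2\right) \left(-176\right) = 9 \left(-176\right) = -1584$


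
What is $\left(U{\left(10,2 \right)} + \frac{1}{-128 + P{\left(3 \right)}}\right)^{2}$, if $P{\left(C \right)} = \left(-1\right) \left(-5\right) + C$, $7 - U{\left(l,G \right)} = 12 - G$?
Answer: $\frac{130321}{14400} \approx 9.0501$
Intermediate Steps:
$U{\left(l,G \right)} = -5 + G$ ($U{\left(l,G \right)} = 7 - \left(12 - G\right) = 7 + \left(-12 + G\right) = -5 + G$)
$P{\left(C \right)} = 5 + C$
$\left(U{\left(10,2 \right)} + \frac{1}{-128 + P{\left(3 \right)}}\right)^{2} = \left(\left(-5 + 2\right) + \frac{1}{-128 + \left(5 + 3\right)}\right)^{2} = \left(-3 + \frac{1}{-128 + 8}\right)^{2} = \left(-3 + \frac{1}{-120}\right)^{2} = \left(-3 - \frac{1}{120}\right)^{2} = \left(- \frac{361}{120}\right)^{2} = \frac{130321}{14400}$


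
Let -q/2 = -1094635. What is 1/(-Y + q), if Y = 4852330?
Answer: -1/2663060 ≈ -3.7551e-7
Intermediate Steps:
q = 2189270 (q = -2*(-1094635) = 2189270)
1/(-Y + q) = 1/(-1*4852330 + 2189270) = 1/(-4852330 + 2189270) = 1/(-2663060) = -1/2663060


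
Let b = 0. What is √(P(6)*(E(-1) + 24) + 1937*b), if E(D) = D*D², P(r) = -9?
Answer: 3*I*√23 ≈ 14.387*I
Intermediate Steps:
E(D) = D³
√(P(6)*(E(-1) + 24) + 1937*b) = √(-9*((-1)³ + 24) + 1937*0) = √(-9*(-1 + 24) + 0) = √(-9*23 + 0) = √(-207 + 0) = √(-207) = 3*I*√23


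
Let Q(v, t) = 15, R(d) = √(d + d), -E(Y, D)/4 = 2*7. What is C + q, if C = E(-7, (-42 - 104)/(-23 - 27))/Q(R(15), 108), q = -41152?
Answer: -617336/15 ≈ -41156.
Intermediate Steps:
E(Y, D) = -56 (E(Y, D) = -8*7 = -4*14 = -56)
R(d) = √2*√d (R(d) = √(2*d) = √2*√d)
C = -56/15 ≈ -3.7333
C + q = -56/15 - 41152 = -617336/15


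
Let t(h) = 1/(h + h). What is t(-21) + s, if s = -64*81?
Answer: -217729/42 ≈ -5184.0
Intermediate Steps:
t(h) = 1/(2*h)
s = -5184
t(-21) + s = (1/2)/(-21) - 5184 = (1/2)*(-1/21) - 5184 = -1/42 - 5184 = -217729/42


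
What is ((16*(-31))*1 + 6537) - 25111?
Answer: -19070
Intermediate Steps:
((16*(-31))*1 + 6537) - 25111 = (-496*1 + 6537) - 25111 = (-496 + 6537) - 25111 = 6041 - 25111 = -19070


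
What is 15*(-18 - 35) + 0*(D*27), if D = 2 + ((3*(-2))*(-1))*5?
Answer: -795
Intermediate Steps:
D = 32 (D = 2 - 6*(-1)*5 = 2 + 6*5 = 2 + 30 = 32)
15*(-18 - 35) + 0*(D*27) = 15*(-18 - 35) + 0*(32*27) = 15*(-53) + 0*864 = -795 + 0 = -795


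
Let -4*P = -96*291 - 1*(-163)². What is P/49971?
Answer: 54505/199884 ≈ 0.27268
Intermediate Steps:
P = 54505/4 (P = -(-96*291 - 1*(-163)²)/4 = -(-27936 - 1*26569)/4 = -(-27936 - 26569)/4 = -¼*(-54505) = 54505/4 ≈ 13626.)
P/49971 = (54505/4)/49971 = (54505/4)*(1/49971) = 54505/199884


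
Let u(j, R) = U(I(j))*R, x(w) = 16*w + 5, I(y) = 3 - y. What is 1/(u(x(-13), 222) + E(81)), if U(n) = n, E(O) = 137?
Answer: 1/45869 ≈ 2.1801e-5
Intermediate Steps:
x(w) = 5 + 16*w
u(j, R) = R*(3 - j) (u(j, R) = (3 - j)*R = R*(3 - j))
1/(u(x(-13), 222) + E(81)) = 1/(222*(3 - (5 + 16*(-13))) + 137) = 1/(222*(3 - (5 - 208)) + 137) = 1/(222*(3 - 1*(-203)) + 137) = 1/(222*(3 + 203) + 137) = 1/(222*206 + 137) = 1/(45732 + 137) = 1/45869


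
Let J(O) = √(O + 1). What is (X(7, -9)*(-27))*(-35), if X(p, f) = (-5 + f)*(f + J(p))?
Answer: 119070 - 26460*√2 ≈ 81650.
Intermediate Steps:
J(O) = √(1 + O)
X(p, f) = (-5 + f)*(f + √(1 + p))
(X(7, -9)*(-27))*(-35) = (((-9)² - 5*(-9) - 5*√(1 + 7) - 9*√(1 + 7))*(-27))*(-35) = ((81 + 45 - 10*√2 - 18*√2)*(-27))*(-35) = ((126 - 28*√2)*(-27))*(-35) = (-3402 + 756*√2)*(-35) = 119070 - 26460*√2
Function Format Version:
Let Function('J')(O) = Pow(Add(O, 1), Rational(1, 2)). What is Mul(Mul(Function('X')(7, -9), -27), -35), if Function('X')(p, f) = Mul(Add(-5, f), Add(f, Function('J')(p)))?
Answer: Add(119070, Mul(-26460, Pow(2, Rational(1, 2)))) ≈ 81650.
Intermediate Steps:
Function('J')(O) = Pow(Add(1, O), Rational(1, 2))
Function('X')(p, f) = Mul(Add(-5, f), Add(f, Pow(Add(1, p), Rational(1, 2))))
Mul(Mul(Function('X')(7, -9), -27), -35) = Mul(Mul(Add(Pow(-9, 2), Mul(-5, -9), Mul(-5, Pow(Add(1, 7), Rational(1, 2))), Mul(-9, Pow(Add(1, 7), Rational(1, 2)))), -27), -35) = Mul(Mul(Add(81, 45, Mul(-5, Pow(8, Rational(1, 2))), Mul(-9, Pow(8, Rational(1, 2)))), -27), -35) = Mul(Mul(Add(81, 45, Mul(-5, Mul(2, Pow(2, Rational(1, 2)))), Mul(-9, Mul(2, Pow(2, Rational(1, 2))))), -27), -35) = Mul(Mul(Add(81, 45, Mul(-10, Pow(2, Rational(1, 2))), Mul(-18, Pow(2, Rational(1, 2)))), -27), -35) = Mul(Mul(Add(126, Mul(-28, Pow(2, Rational(1, 2)))), -27), -35) = Mul(Add(-3402, Mul(756, Pow(2, Rational(1, 2)))), -35) = Add(119070, Mul(-26460, Pow(2, Rational(1, 2))))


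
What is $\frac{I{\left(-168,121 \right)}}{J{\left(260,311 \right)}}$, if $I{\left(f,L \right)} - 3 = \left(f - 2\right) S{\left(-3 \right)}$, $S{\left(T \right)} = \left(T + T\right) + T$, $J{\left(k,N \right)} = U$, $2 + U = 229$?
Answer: $\frac{1533}{227} \approx 6.7533$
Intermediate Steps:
$U = 227$ ($U = -2 + 229 = 227$)
$J{\left(k,N \right)} = 227$
$S{\left(T \right)} = 3 T$ ($S{\left(T \right)} = 2 T + T = 3 T$)
$I{\left(f,L \right)} = 21 - 9 f$ ($I{\left(f,L \right)} = 3 + \left(f - 2\right) 3 \left(-3\right) = 3 + \left(-2 + f\right) \left(-9\right) = 3 - \left(-18 + 9 f\right) = 21 - 9 f$)
$\frac{I{\left(-168,121 \right)}}{J{\left(260,311 \right)}} = \frac{21 - -1512}{227} = \left(21 + 1512\right) \frac{1}{227} = 1533 \cdot \frac{1}{227} = \frac{1533}{227}$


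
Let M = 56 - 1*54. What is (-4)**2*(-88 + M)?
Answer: -1376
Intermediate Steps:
M = 2 (M = 56 - 54 = 2)
(-4)**2*(-88 + M) = (-4)**2*(-88 + 2) = 16*(-86) = -1376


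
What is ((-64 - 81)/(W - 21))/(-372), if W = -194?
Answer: -29/15996 ≈ -0.0018130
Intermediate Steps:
((-64 - 81)/(W - 21))/(-372) = ((-64 - 81)/(-194 - 21))/(-372) = -145/(-215)*(-1/372) = -145*(-1/215)*(-1/372) = (29/43)*(-1/372) = -29/15996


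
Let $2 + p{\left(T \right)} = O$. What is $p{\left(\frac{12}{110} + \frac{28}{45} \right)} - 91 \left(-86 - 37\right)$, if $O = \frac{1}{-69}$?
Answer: $\frac{772178}{69} \approx 11191.0$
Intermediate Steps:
$O = - \frac{1}{69} \approx -0.014493$
$p{\left(T \right)} = - \frac{139}{69}$ ($p{\left(T \right)} = -2 - \frac{1}{69} = - \frac{139}{69}$)
$p{\left(\frac{12}{110} + \frac{28}{45} \right)} - 91 \left(-86 - 37\right) = - \frac{139}{69} - 91 \left(-86 - 37\right) = - \frac{139}{69} - -11193 = - \frac{139}{69} + 11193 = \frac{772178}{69}$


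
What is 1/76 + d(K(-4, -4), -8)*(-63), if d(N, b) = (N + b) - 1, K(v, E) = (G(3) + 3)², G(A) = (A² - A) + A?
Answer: -646379/76 ≈ -8505.0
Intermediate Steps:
G(A) = A²
K(v, E) = 144 (K(v, E) = (3² + 3)² = (9 + 3)² = 12² = 144)
d(N, b) = -1 + N + b
1/76 + d(K(-4, -4), -8)*(-63) = 1/76 + (-1 + 144 - 8)*(-63) = 1/76 + 135*(-63) = 1/76 - 8505 = -646379/76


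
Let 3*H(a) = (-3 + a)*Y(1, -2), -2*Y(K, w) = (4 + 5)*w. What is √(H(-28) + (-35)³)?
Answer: 2*I*√10742 ≈ 207.29*I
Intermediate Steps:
Y(K, w) = -9*w/2 (Y(K, w) = -(4 + 5)*w/2 = -9*w/2)
H(a) = -9 + 3*a (H(a) = ((-3 + a)*(-9/2*(-2)))/3 = ((-3 + a)*9)/3 = (-27 + 9*a)/3 = -9 + 3*a)
√(H(-28) + (-35)³) = √((-9 + 3*(-28)) + (-35)³) = √((-9 - 84) - 42875) = √(-93 - 42875) = √(-42968) = 2*I*√10742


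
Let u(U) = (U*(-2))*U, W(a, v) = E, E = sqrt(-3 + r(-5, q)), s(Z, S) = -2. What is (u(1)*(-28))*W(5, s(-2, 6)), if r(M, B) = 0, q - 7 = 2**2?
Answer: 56*I*sqrt(3) ≈ 96.995*I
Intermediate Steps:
q = 11 (q = 7 + 2**2 = 7 + 4 = 11)
E = I*sqrt(3) (E = sqrt(-3 + 0) = sqrt(-3) = I*sqrt(3) ≈ 1.732*I)
W(a, v) = I*sqrt(3)
u(U) = -2*U**2 (u(U) = (-2*U)*U = -2*U**2)
(u(1)*(-28))*W(5, s(-2, 6)) = (-2*1**2*(-28))*(I*sqrt(3)) = (-2*1*(-28))*(I*sqrt(3)) = (-2*(-28))*(I*sqrt(3)) = 56*(I*sqrt(3)) = 56*I*sqrt(3)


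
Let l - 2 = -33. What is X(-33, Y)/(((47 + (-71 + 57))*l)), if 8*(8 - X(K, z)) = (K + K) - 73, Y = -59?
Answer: -203/8184 ≈ -0.024805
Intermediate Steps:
l = -31 (l = 2 - 33 = -31)
X(K, z) = 137/8 - K/4 (X(K, z) = 8 - ((K + K) - 73)/8 = 8 - (2*K - 73)/8 = 8 - (-73 + 2*K)/8 = 8 + (73/8 - K/4) = 137/8 - K/4)
X(-33, Y)/(((47 + (-71 + 57))*l)) = (137/8 - ¼*(-33))/(((47 + (-71 + 57))*(-31))) = (137/8 + 33/4)/(((47 - 14)*(-31))) = 203/(8*((33*(-31)))) = (203/8)/(-1023) = (203/8)*(-1/1023) = -203/8184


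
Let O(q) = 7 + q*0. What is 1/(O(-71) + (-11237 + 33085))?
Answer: 1/21855 ≈ 4.5756e-5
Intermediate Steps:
O(q) = 7 (O(q) = 7 + 0 = 7)
1/(O(-71) + (-11237 + 33085)) = 1/(7 + (-11237 + 33085)) = 1/(7 + 21848) = 1/21855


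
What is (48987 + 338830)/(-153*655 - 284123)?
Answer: -387817/384338 ≈ -1.0091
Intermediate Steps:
(48987 + 338830)/(-153*655 - 284123) = 387817/(-100215 - 284123) = 387817/(-384338) = 387817*(-1/384338) = -387817/384338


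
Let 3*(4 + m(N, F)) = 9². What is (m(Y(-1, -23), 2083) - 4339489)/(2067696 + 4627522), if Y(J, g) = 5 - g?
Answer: -2169733/3347609 ≈ -0.64814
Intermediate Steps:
m(N, F) = 23 (m(N, F) = -4 + (⅓)*9² = -4 + (⅓)*81 = -4 + 27 = 23)
(m(Y(-1, -23), 2083) - 4339489)/(2067696 + 4627522) = (23 - 4339489)/(2067696 + 4627522) = -4339466/6695218 = -4339466*1/6695218 = -2169733/3347609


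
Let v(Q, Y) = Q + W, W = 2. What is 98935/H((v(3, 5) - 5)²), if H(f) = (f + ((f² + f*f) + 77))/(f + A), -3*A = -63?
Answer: 296805/11 ≈ 26982.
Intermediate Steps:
v(Q, Y) = 2 + Q (v(Q, Y) = Q + 2 = 2 + Q)
A = 21 (A = -⅓*(-63) = 21)
H(f) = (77 + f + 2*f²)/(21 + f) (H(f) = (f + ((f² + f*f) + 77))/(f + 21) = (f + ((f² + f²) + 77))/(21 + f) = (f + (2*f² + 77))/(21 + f) = (f + (77 + 2*f²))/(21 + f) = (77 + f + 2*f²)/(21 + f))
98935/H((v(3, 5) - 5)²) = 98935/(((77 + ((2 + 3) - 5)² + 2*(((2 + 3) - 5)²)²)/(21 + ((2 + 3) - 5)²))) = 98935/(((77 + (5 - 5)² + 2*((5 - 5)²)²)/(21 + (5 - 5)²))) = 98935/(((77 + 0² + 2*(0²)²)/(21 + 0²))) = 98935/(((77 + 0 + 2*0²)/(21 + 0))) = 98935/(((77 + 0 + 2*0)/21)) = 98935/(((77 + 0 + 0)/21)) = 98935/(((1/21)*77)) = 98935/(11/3) = 98935*(3/11) = 296805/11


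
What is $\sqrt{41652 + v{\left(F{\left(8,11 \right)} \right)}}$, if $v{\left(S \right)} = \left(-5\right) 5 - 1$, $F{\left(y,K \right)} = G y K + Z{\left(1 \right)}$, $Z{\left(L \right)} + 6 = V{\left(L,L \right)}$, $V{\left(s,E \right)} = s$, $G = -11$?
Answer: $\sqrt{41626} \approx 204.02$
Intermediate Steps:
$Z{\left(L \right)} = -6 + L$
$F{\left(y,K \right)} = -5 - 11 K y$ ($F{\left(y,K \right)} = - 11 y K + \left(-6 + 1\right) = - 11 K y - 5 = -5 - 11 K y$)
$v{\left(S \right)} = -26$ ($v{\left(S \right)} = -25 - 1 = -26$)
$\sqrt{41652 + v{\left(F{\left(8,11 \right)} \right)}} = \sqrt{41652 - 26} = \sqrt{41626}$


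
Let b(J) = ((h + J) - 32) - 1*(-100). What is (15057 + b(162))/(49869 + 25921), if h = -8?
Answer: 1389/6890 ≈ 0.20160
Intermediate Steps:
b(J) = 60 + J (b(J) = ((-8 + J) - 32) - 1*(-100) = (-40 + J) + 100 = 60 + J)
(15057 + b(162))/(49869 + 25921) = (15057 + (60 + 162))/(49869 + 25921) = (15057 + 222)/75790 = 15279*(1/75790) = 1389/6890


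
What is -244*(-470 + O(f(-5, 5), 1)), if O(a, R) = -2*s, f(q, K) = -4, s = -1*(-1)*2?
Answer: 115656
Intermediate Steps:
s = 2 (s = 1*2 = 2)
O(a, R) = -4 (O(a, R) = -2*2 = -4)
-244*(-470 + O(f(-5, 5), 1)) = -244*(-470 - 4) = -244*(-474) = 115656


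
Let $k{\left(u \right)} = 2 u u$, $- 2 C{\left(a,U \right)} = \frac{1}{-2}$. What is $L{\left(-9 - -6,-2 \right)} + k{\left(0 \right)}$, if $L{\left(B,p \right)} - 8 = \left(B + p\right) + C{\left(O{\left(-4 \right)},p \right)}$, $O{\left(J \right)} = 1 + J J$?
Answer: $\frac{13}{4} \approx 3.25$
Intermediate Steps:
$O{\left(J \right)} = 1 + J^{2}$
$C{\left(a,U \right)} = \frac{1}{4}$ ($C{\left(a,U \right)} = - \frac{1}{2 \left(-2\right)} = \left(- \frac{1}{2}\right) \left(- \frac{1}{2}\right) = \frac{1}{4}$)
$k{\left(u \right)} = 2 u^{2}$
$L{\left(B,p \right)} = \frac{33}{4} + B + p$ ($L{\left(B,p \right)} = 8 + \left(\left(B + p\right) + \frac{1}{4}\right) = 8 + \left(\frac{1}{4} + B + p\right) = \frac{33}{4} + B + p$)
$L{\left(-9 - -6,-2 \right)} + k{\left(0 \right)} = \left(\frac{33}{4} - 3 - 2\right) + 2 \cdot 0^{2} = \left(\frac{33}{4} + \left(-9 + 6\right) - 2\right) + 2 \cdot 0 = \left(\frac{33}{4} - 3 - 2\right) + 0 = \frac{13}{4} + 0 = \frac{13}{4}$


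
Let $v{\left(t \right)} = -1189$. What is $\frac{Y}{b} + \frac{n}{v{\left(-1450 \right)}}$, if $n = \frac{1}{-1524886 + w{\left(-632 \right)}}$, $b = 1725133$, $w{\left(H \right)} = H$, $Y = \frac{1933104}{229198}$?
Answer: $\frac{1753369250026571}{358593655795333313634} \approx 4.8896 \cdot 10^{-6}$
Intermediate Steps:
$Y = \frac{966552}{114599}$ ($Y = 1933104 \cdot \frac{1}{229198} = \frac{966552}{114599} \approx 8.4342$)
$n = - \frac{1}{1525518}$ ($n = \frac{1}{-1524886 - 632} = \frac{1}{-1525518} = - \frac{1}{1525518} \approx -6.5551 \cdot 10^{-7}$)
$\frac{Y}{b} + \frac{n}{v{\left(-1450 \right)}} = \frac{966552}{114599 \cdot 1725133} - \frac{1}{1525518 \left(-1189\right)} = \frac{966552}{114599} \cdot \frac{1}{1725133} - - \frac{1}{1813840902} = \frac{966552}{197698516667} + \frac{1}{1813840902} = \frac{1753369250026571}{358593655795333313634}$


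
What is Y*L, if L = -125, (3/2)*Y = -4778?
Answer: 1194500/3 ≈ 3.9817e+5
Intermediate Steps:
Y = -9556/3 (Y = (2/3)*(-4778) = -9556/3 ≈ -3185.3)
Y*L = -9556/3*(-125) = 1194500/3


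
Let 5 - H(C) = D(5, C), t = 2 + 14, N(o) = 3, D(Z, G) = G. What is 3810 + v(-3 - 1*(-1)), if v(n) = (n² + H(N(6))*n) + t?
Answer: 3826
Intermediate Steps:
t = 16
H(C) = 5 - C
v(n) = 16 + n² + 2*n (v(n) = (n² + (5 - 1*3)*n) + 16 = (n² + (5 - 3)*n) + 16 = (n² + 2*n) + 16 = 16 + n² + 2*n)
3810 + v(-3 - 1*(-1)) = 3810 + (16 + (-3 - 1*(-1))² + 2*(-3 - 1*(-1))) = 3810 + (16 + (-3 + 1)² + 2*(-3 + 1)) = 3810 + (16 + (-2)² + 2*(-2)) = 3810 + (16 + 4 - 4) = 3810 + 16 = 3826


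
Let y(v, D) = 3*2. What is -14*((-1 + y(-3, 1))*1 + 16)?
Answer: -294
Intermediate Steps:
y(v, D) = 6
-14*((-1 + y(-3, 1))*1 + 16) = -14*((-1 + 6)*1 + 16) = -14*(5*1 + 16) = -14*(5 + 16) = -14*21 = -294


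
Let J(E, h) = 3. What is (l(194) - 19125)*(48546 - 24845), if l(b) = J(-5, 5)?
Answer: -453210522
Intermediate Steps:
l(b) = 3
(l(194) - 19125)*(48546 - 24845) = (3 - 19125)*(48546 - 24845) = -19122*23701 = -453210522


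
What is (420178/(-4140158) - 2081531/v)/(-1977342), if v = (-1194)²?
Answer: 418949459323/530499133946823768 ≈ 7.8973e-7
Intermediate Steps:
v = 1425636
(420178/(-4140158) - 2081531/v)/(-1977342) = (420178/(-4140158) - 2081531/1425636)/(-1977342) = (420178*(-1/4140158) - 2081531*1/1425636)*(-1/1977342) = (-19099/188189 - 2081531/1425636)*(-1/1977342) = -418949459323/268289013204*(-1/1977342) = 418949459323/530499133946823768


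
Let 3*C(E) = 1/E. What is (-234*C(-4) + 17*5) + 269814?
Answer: 539837/2 ≈ 2.6992e+5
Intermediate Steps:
C(E) = 1/(3*E)
(-234*C(-4) + 17*5) + 269814 = (-78/(-4) + 17*5) + 269814 = (-78*(-1)/4 + 85) + 269814 = (-234*(-1/12) + 85) + 269814 = (39/2 + 85) + 269814 = 209/2 + 269814 = 539837/2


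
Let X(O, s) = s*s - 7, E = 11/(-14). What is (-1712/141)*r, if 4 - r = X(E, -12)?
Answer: 227696/141 ≈ 1614.9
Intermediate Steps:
E = -11/14 (E = 11*(-1/14) = -11/14 ≈ -0.78571)
X(O, s) = -7 + s² (X(O, s) = s² - 7 = -7 + s²)
r = -133 (r = 4 - (-7 + (-12)²) = 4 - (-7 + 144) = 4 - 1*137 = 4 - 137 = -133)
(-1712/141)*r = -1712/141*(-133) = 227696/141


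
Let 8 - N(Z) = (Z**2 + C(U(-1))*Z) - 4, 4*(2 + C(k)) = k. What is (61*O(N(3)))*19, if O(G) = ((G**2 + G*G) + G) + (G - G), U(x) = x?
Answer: 1853241/8 ≈ 2.3166e+5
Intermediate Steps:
C(k) = -2 + k/4
N(Z) = 12 - Z**2 + 9*Z/4 (N(Z) = 8 - ((Z**2 + (-2 + (1/4)*(-1))*Z) - 4) = 8 - ((Z**2 + (-2 - 1/4)*Z) - 4) = 8 - ((Z**2 - 9*Z/4) - 4) = 8 - (-4 + Z**2 - 9*Z/4) = 8 + (4 - Z**2 + 9*Z/4) = 12 - Z**2 + 9*Z/4)
O(G) = G + 2*G**2 (O(G) = ((G**2 + G**2) + G) + 0 = (2*G**2 + G) + 0 = (G + 2*G**2) + 0 = G + 2*G**2)
(61*O(N(3)))*19 = (61*((12 - 1*3**2 + (9/4)*3)*(1 + 2*(12 - 1*3**2 + (9/4)*3))))*19 = (61*((12 - 1*9 + 27/4)*(1 + 2*(12 - 1*9 + 27/4))))*19 = (61*((12 - 9 + 27/4)*(1 + 2*(12 - 9 + 27/4))))*19 = (61*(39*(1 + 2*(39/4))/4))*19 = (61*(39*(1 + 39/2)/4))*19 = (61*((39/4)*(41/2)))*19 = (61*(1599/8))*19 = (97539/8)*19 = 1853241/8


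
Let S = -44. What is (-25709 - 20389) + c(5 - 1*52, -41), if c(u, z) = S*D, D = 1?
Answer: -46142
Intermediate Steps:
c(u, z) = -44 (c(u, z) = -44*1 = -44)
(-25709 - 20389) + c(5 - 1*52, -41) = (-25709 - 20389) - 44 = -46098 - 44 = -46142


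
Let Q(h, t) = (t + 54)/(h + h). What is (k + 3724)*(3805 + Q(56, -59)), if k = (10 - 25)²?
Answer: 1682886095/112 ≈ 1.5026e+7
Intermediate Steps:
Q(h, t) = (54 + t)/(2*h) (Q(h, t) = (54 + t)/((2*h)) = (54 + t)*(1/(2*h)) = (54 + t)/(2*h))
k = 225 (k = (-15)² = 225)
(k + 3724)*(3805 + Q(56, -59)) = (225 + 3724)*(3805 + (½)*(54 - 59)/56) = 3949*(3805 + (½)*(1/56)*(-5)) = 3949*(3805 - 5/112) = 3949*(426155/112) = 1682886095/112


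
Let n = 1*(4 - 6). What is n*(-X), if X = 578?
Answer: 1156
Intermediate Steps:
n = -2 (n = 1*(-2) = -2)
n*(-X) = -(-2)*578 = -2*(-578) = 1156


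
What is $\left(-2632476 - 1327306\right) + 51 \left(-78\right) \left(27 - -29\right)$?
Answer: $-4182550$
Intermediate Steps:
$\left(-2632476 - 1327306\right) + 51 \left(-78\right) \left(27 - -29\right) = -3959782 - 3978 \left(27 + 29\right) = -3959782 - 222768 = -4182550$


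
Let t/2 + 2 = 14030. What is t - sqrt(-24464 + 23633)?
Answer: 28056 - I*sqrt(831) ≈ 28056.0 - 28.827*I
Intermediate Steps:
t = 28056 (t = -4 + 2*14030 = -4 + 28060 = 28056)
t - sqrt(-24464 + 23633) = 28056 - sqrt(-24464 + 23633) = 28056 - sqrt(-831) = 28056 - I*sqrt(831)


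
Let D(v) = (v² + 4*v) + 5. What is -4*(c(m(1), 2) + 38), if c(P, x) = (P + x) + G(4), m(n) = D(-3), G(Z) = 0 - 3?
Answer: -156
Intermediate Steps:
G(Z) = -3
D(v) = 5 + v² + 4*v
m(n) = 2 (m(n) = 5 + (-3)² + 4*(-3) = 5 + 9 - 12 = 2)
c(P, x) = -3 + P + x (c(P, x) = (P + x) - 3 = -3 + P + x)
-4*(c(m(1), 2) + 38) = -4*((-3 + 2 + 2) + 38) = -4*(1 + 38) = -4*39 = -156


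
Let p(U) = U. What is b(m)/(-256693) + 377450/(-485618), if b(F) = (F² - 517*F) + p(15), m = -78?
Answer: -59716794250/62327370637 ≈ -0.95811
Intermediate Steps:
b(F) = 15 + F² - 517*F (b(F) = (F² - 517*F) + 15 = 15 + F² - 517*F)
b(m)/(-256693) + 377450/(-485618) = (15 + (-78)² - 517*(-78))/(-256693) + 377450/(-485618) = (15 + 6084 + 40326)*(-1/256693) + 377450*(-1/485618) = 46425*(-1/256693) - 188725/242809 = -46425/256693 - 188725/242809 = -59716794250/62327370637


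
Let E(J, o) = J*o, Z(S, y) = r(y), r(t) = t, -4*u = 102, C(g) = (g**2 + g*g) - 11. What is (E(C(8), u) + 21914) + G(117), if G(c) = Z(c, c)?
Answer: 38095/2 ≈ 19048.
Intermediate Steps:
C(g) = -11 + 2*g**2 (C(g) = (g**2 + g**2) - 11 = 2*g**2 - 11 = -11 + 2*g**2)
u = -51/2 (u = -1/4*102 = -51/2 ≈ -25.500)
Z(S, y) = y
G(c) = c
(E(C(8), u) + 21914) + G(117) = ((-11 + 2*8**2)*(-51/2) + 21914) + 117 = ((-11 + 2*64)*(-51/2) + 21914) + 117 = ((-11 + 128)*(-51/2) + 21914) + 117 = (117*(-51/2) + 21914) + 117 = (-5967/2 + 21914) + 117 = 37861/2 + 117 = 38095/2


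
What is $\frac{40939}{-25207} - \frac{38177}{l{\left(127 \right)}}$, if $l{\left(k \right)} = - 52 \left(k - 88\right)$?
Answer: $\frac{67638719}{3932292} \approx 17.201$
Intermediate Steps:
$l{\left(k \right)} = 4576 - 52 k$ ($l{\left(k \right)} = - 52 \left(-88 + k\right) = 4576 - 52 k$)
$\frac{40939}{-25207} - \frac{38177}{l{\left(127 \right)}} = \frac{40939}{-25207} - \frac{38177}{4576 - 6604} = 40939 \left(- \frac{1}{25207}\right) - \frac{38177}{4576 - 6604} = - \frac{40939}{25207} - \frac{38177}{-2028} = - \frac{40939}{25207} - - \frac{38177}{2028} = - \frac{40939}{25207} + \frac{38177}{2028} = \frac{67638719}{3932292}$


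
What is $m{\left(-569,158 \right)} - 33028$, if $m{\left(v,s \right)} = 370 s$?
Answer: $25432$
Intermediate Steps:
$m{\left(-569,158 \right)} - 33028 = 370 \cdot 158 - 33028 = 58460 - 33028 = 25432$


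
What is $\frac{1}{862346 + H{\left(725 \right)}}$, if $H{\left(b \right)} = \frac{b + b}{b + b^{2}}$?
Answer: $\frac{363}{313031599} \approx 1.1596 \cdot 10^{-6}$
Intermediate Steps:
$H{\left(b \right)} = \frac{2 b}{b + b^{2}}$
$\frac{1}{862346 + H{\left(725 \right)}} = \frac{1}{862346 + \frac{2}{1 + 725}} = \frac{1}{862346 + \frac{2}{726}} = \frac{1}{862346 + 2 \cdot \frac{1}{726}} = \frac{1}{862346 + \frac{1}{363}} = \frac{1}{\frac{313031599}{363}} = \frac{363}{313031599}$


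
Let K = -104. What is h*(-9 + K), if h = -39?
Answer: 4407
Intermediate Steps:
h*(-9 + K) = -39*(-9 - 104) = -39*(-113) = 4407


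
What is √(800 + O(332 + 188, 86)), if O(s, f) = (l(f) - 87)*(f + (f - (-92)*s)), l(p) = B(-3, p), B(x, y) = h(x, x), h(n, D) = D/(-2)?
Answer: I*√4104226 ≈ 2025.9*I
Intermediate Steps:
h(n, D) = -D/2 (h(n, D) = D*(-½) = -D/2)
B(x, y) = -x/2
l(p) = 3/2 (l(p) = -½*(-3) = 3/2)
O(s, f) = -7866*s - 171*f (O(s, f) = (3/2 - 87)*(f + (f - (-92)*s)) = -171*(f + (f + 92*s))/2 = -171*(2*f + 92*s)/2 = -7866*s - 171*f)
√(800 + O(332 + 188, 86)) = √(800 + (-7866*(332 + 188) - 171*86)) = √(800 + (-7866*520 - 14706)) = √(800 + (-4090320 - 14706)) = √(800 - 4105026) = √(-4104226) = I*√4104226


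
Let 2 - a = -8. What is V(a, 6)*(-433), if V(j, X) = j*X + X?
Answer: -28578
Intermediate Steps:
a = 10 (a = 2 - 1*(-8) = 2 + 8 = 10)
V(j, X) = X + X*j (V(j, X) = X*j + X = X + X*j)
V(a, 6)*(-433) = (6*(1 + 10))*(-433) = (6*11)*(-433) = 66*(-433) = -28578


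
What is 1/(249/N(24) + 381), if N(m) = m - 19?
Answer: 5/2154 ≈ 0.0023213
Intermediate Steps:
N(m) = -19 + m
1/(249/N(24) + 381) = 1/(249/(-19 + 24) + 381) = 1/(249/5 + 381) = 1/(2154/5) = 5/2154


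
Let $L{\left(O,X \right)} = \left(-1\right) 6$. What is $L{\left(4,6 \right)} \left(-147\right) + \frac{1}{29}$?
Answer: $\frac{25579}{29} \approx 882.03$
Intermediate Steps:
$L{\left(O,X \right)} = -6$
$L{\left(4,6 \right)} \left(-147\right) + \frac{1}{29} = \left(-6\right) \left(-147\right) + \frac{1}{29} = 882 + \frac{1}{29} = \frac{25579}{29}$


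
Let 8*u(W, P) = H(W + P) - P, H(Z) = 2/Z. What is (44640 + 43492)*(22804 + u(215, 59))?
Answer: 275248376183/137 ≈ 2.0091e+9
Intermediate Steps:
u(W, P) = -P/8 + 1/(4*(P + W)) (u(W, P) = (2/(W + P) - P)/8 = (2/(P + W) - P)/8 = (-P + 2/(P + W))/8 = -P/8 + 1/(4*(P + W)))
(44640 + 43492)*(22804 + u(215, 59)) = (44640 + 43492)*(22804 + (2 - 1*59*(59 + 215))/(8*(59 + 215))) = 88132*(22804 + (1/8)*(2 - 1*59*274)/274) = 88132*(22804 + (1/8)*(1/274)*(2 - 16166)) = 88132*(22804 + (1/8)*(1/274)*(-16164)) = 88132*(22804 - 4041/548) = 88132*(12492551/548) = 275248376183/137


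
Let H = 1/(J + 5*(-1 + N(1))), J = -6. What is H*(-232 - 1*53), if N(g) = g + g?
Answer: 285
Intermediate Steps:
N(g) = 2*g
H = -1 (H = 1/(-6 + 5*(-1 + 2*1)) = 1/(-6 + 5*(-1 + 2)) = 1/(-6 + 5*1) = 1/(-6 + 5) = 1/(-1) = -1)
H*(-232 - 1*53) = -(-232 - 1*53) = -(-232 - 53) = -1*(-285) = 285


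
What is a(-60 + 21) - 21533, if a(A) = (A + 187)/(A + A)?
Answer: -839861/39 ≈ -21535.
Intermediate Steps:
a(A) = (187 + A)/(2*A) (a(A) = (187 + A)/((2*A)) = (187 + A)*(1/(2*A)) = (187 + A)/(2*A))
a(-60 + 21) - 21533 = (187 + (-60 + 21))/(2*(-60 + 21)) - 21533 = (½)*(187 - 39)/(-39) - 21533 = (½)*(-1/39)*148 - 21533 = -74/39 - 21533 = -839861/39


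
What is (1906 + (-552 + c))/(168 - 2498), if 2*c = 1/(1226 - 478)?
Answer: -405117/697136 ≈ -0.58112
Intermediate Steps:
c = 1/1496 (c = 1/(2*(1226 - 478)) = (½)/748 = (½)*(1/748) = 1/1496 ≈ 0.00066845)
(1906 + (-552 + c))/(168 - 2498) = (1906 + (-552 + 1/1496))/(168 - 2498) = (1906 - 825791/1496)/(-2330) = (2025585/1496)*(-1/2330) = -405117/697136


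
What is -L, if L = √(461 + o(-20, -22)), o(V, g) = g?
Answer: -√439 ≈ -20.952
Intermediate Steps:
L = √439 (L = √(461 - 22) = √439 ≈ 20.952)
-L = -√439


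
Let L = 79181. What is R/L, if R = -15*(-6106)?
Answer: 91590/79181 ≈ 1.1567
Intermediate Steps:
R = 91590
R/L = 91590/79181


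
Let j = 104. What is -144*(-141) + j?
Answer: 20408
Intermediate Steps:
-144*(-141) + j = -144*(-141) + 104 = 20304 + 104 = 20408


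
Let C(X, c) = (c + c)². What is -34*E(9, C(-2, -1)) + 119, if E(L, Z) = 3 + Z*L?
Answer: -1207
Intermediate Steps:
C(X, c) = 4*c² (C(X, c) = (2*c)² = 4*c²)
E(L, Z) = 3 + L*Z
-34*E(9, C(-2, -1)) + 119 = -34*(3 + 9*(4*(-1)²)) + 119 = -34*(3 + 9*(4*1)) + 119 = -34*(3 + 9*4) + 119 = -34*(3 + 36) + 119 = -34*39 + 119 = -1326 + 119 = -1207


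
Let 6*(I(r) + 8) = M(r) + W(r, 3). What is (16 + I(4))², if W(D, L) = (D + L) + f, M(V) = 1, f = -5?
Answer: 289/4 ≈ 72.250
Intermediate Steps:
W(D, L) = -5 + D + L (W(D, L) = (D + L) - 5 = -5 + D + L)
I(r) = -49/6 + r/6 (I(r) = -8 + (1 + (-5 + r + 3))/6 = -8 + (1 + (-2 + r))/6 = -8 + (-1 + r)/6 = -8 + (-⅙ + r/6) = -49/6 + r/6)
(16 + I(4))² = (16 + (-49/6 + (⅙)*4))² = (16 + (-49/6 + ⅔))² = (16 - 15/2)² = (17/2)² = 289/4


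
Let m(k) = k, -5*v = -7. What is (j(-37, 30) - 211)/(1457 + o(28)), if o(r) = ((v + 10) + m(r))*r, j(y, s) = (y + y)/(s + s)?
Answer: -6367/76806 ≈ -0.082897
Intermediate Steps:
v = 7/5 (v = -1/5*(-7) = 7/5 ≈ 1.4000)
j(y, s) = y/s (j(y, s) = (2*y)/((2*s)) = (2*y)*(1/(2*s)) = y/s)
o(r) = r*(57/5 + r) (o(r) = ((7/5 + 10) + r)*r = (57/5 + r)*r = r*(57/5 + r))
(j(-37, 30) - 211)/(1457 + o(28)) = (-37/30 - 211)/(1457 + (1/5)*28*(57 + 5*28)) = (-37*1/30 - 211)/(1457 + (1/5)*28*(57 + 140)) = (-37/30 - 211)/(1457 + (1/5)*28*197) = -6367/30/(1457 + 5516/5) = -6367/30/(12801/5) = (5/12801)*(-6367/30) = -6367/76806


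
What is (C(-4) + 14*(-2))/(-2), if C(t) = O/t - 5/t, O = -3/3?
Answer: 53/4 ≈ 13.250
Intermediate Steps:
O = -1 (O = -3*⅓ = -1)
C(t) = -6/t (C(t) = -1/t - 5/t = -6/t)
(C(-4) + 14*(-2))/(-2) = (-6/(-4) + 14*(-2))/(-2) = (-6*(-¼) - 28)*(-½) = (3/2 - 28)*(-½) = -53/2*(-½) = 53/4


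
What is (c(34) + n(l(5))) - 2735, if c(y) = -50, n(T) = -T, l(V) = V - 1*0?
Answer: -2790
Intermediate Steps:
l(V) = V (l(V) = V + 0 = V)
(c(34) + n(l(5))) - 2735 = (-50 - 1*5) - 2735 = (-50 - 5) - 2735 = -55 - 2735 = -2790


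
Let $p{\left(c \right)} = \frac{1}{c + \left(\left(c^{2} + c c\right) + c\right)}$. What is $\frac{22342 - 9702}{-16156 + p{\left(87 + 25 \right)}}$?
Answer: $- \frac{319943680}{408940671} \approx -0.78237$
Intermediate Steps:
$p{\left(c \right)} = \frac{1}{2 c + 2 c^{2}}$ ($p{\left(c \right)} = \frac{1}{c + \left(\left(c^{2} + c^{2}\right) + c\right)} = \frac{1}{c + \left(2 c^{2} + c\right)} = \frac{1}{c + \left(c + 2 c^{2}\right)} = \frac{1}{2 c + 2 c^{2}}$)
$\frac{22342 - 9702}{-16156 + p{\left(87 + 25 \right)}} = \frac{22342 - 9702}{-16156 + \frac{1}{2 \left(87 + 25\right) \left(1 + \left(87 + 25\right)\right)}} = \frac{12640}{-16156 + \frac{1}{2 \cdot 112 \left(1 + 112\right)}} = \frac{12640}{-16156 + \frac{1}{2} \cdot \frac{1}{112} \cdot \frac{1}{113}} = \frac{12640}{-16156 + \frac{1}{25312}} = \frac{12640}{- \frac{408940671}{25312}} = 12640 \left(- \frac{25312}{408940671}\right) = - \frac{319943680}{408940671}$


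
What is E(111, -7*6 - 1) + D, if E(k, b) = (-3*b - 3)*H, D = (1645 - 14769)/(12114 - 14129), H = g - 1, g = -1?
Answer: -494656/2015 ≈ -245.49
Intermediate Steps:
H = -2 (H = -1 - 1 = -2)
D = 13124/2015 (D = -13124/(-2015) = -13124*(-1/2015) = 13124/2015 ≈ 6.5132)
E(k, b) = 6 + 6*b (E(k, b) = (-3*b - 3)*(-2) = (-3 - 3*b)*(-2) = 6 + 6*b)
E(111, -7*6 - 1) + D = (6 + 6*(-7*6 - 1)) + 13124/2015 = (6 + 6*(-42 - 1)) + 13124/2015 = (6 + 6*(-43)) + 13124/2015 = (6 - 258) + 13124/2015 = -252 + 13124/2015 = -494656/2015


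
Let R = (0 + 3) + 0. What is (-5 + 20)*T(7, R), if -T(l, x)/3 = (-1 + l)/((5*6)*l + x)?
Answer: -90/71 ≈ -1.2676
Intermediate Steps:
R = 3 (R = 3 + 0 = 3)
T(l, x) = -3*(-1 + l)/(x + 30*l) (T(l, x) = -3*(-1 + l)/((5*6)*l + x) = -3*(-1 + l)/(30*l + x) = -3*(-1 + l)/(x + 30*l))
(-5 + 20)*T(7, R) = (-5 + 20)*(3*(1 - 1*7)/(3 + 30*7)) = 15*(3*(1 - 7)/(3 + 210)) = 15*(3*(-6)/213) = 15*(3*(1/213)*(-6)) = 15*(-6/71) = -90/71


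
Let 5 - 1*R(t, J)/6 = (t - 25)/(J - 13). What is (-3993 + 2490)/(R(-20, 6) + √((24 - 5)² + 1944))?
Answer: -126252/21869 - 73647*√2305/109345 ≈ -38.109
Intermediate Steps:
R(t, J) = 30 - 6*(-25 + t)/(-13 + J) (R(t, J) = 30 - 6*(t - 25)/(J - 13) = 30 - 6*(-25 + t)/(-13 + J))
(-3993 + 2490)/(R(-20, 6) + √((24 - 5)² + 1944)) = (-3993 + 2490)/(6*(-40 - 1*(-20) + 5*6)/(-13 + 6) + √((24 - 5)² + 1944)) = -1503/(6*(-40 + 20 + 30)/(-7) + √(19² + 1944)) = -1503/(6*(-⅐)*10 + √(361 + 1944)) = -1503/(-60/7 + √2305)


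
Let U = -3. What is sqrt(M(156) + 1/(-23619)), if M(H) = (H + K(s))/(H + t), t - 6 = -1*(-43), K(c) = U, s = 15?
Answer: sqrt(17496197266290)/4841895 ≈ 0.86389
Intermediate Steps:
K(c) = -3
t = 49 (t = 6 - 1*(-43) = 6 + 43 = 49)
M(H) = (-3 + H)/(49 + H) (M(H) = (H - 3)/(H + 49) = (-3 + H)/(49 + H))
sqrt(M(156) + 1/(-23619)) = sqrt((-3 + 156)/(49 + 156) + 1/(-23619)) = sqrt(153/205 - 1/23619) = sqrt(3613502/4841895) = sqrt(17496197266290)/4841895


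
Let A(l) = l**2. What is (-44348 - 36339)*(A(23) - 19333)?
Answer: 1517238348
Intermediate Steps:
(-44348 - 36339)*(A(23) - 19333) = (-44348 - 36339)*(23**2 - 19333) = -80687*(529 - 19333) = -80687*(-18804) = 1517238348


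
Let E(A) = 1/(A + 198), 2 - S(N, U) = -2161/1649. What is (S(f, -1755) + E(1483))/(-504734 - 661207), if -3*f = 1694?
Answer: -9178228/3231952307829 ≈ -2.8398e-6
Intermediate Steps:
f = -1694/3 (f = -1/3*1694 = -1694/3 ≈ -564.67)
S(N, U) = 5459/1649 (S(N, U) = 2 - (-2161)/1649 = 2 - 1*(-2161/1649) = 2 + 2161/1649 = 5459/1649)
E(A) = 1/(198 + A)
(S(f, -1755) + E(1483))/(-504734 - 661207) = (5459/1649 + 1/(198 + 1483))/(-504734 - 661207) = (5459/1649 + 1/1681)/(-1165941) = (5459/1649 + 1/1681)*(-1/1165941) = (9178228/2771969)*(-1/1165941) = -9178228/3231952307829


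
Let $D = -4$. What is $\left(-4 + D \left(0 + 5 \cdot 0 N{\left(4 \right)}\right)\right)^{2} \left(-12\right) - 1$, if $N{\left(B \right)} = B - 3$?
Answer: $-193$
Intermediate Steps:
$N{\left(B \right)} = -3 + B$
$\left(-4 + D \left(0 + 5 \cdot 0 N{\left(4 \right)}\right)\right)^{2} \left(-12\right) - 1 = \left(-4 - 4 \left(0 + 5 \cdot 0 \left(-3 + 4\right)\right)\right)^{2} \left(-12\right) - 1 = \left(-4 - 4 \left(0 + 0 \cdot 1\right)\right)^{2} \left(-12\right) - 1 = \left(-4 - 4 \left(0 + 0\right)\right)^{2} \left(-12\right) - 1 = \left(-4 - 0\right)^{2} \left(-12\right) - 1 = \left(-4 + 0\right)^{2} \left(-12\right) - 1 = \left(-4\right)^{2} \left(-12\right) - 1 = 16 \left(-12\right) - 1 = -192 - 1 = -193$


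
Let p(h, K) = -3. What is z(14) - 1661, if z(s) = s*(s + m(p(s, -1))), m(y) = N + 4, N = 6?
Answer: -1325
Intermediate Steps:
m(y) = 10 (m(y) = 6 + 4 = 10)
z(s) = s*(10 + s) (z(s) = s*(s + 10) = s*(10 + s))
z(14) - 1661 = 14*(10 + 14) - 1661 = 14*24 - 1661 = 336 - 1661 = -1325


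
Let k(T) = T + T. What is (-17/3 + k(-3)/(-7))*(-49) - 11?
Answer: 674/3 ≈ 224.67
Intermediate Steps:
k(T) = 2*T
(-17/3 + k(-3)/(-7))*(-49) - 11 = (-17/3 + (2*(-3))/(-7))*(-49) - 11 = (-17*⅓ - 6*(-⅐))*(-49) - 11 = (-17/3 + 6/7)*(-49) - 11 = -101/21*(-49) - 11 = 707/3 - 11 = 674/3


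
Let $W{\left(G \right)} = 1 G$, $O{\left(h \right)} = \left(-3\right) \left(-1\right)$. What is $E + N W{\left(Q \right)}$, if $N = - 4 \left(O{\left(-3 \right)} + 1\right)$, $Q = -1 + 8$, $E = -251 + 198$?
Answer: $-165$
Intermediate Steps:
$E = -53$
$O{\left(h \right)} = 3$
$Q = 7$
$W{\left(G \right)} = G$
$N = -16$ ($N = - 4 \left(3 + 1\right) = \left(-4\right) 4 = -16$)
$E + N W{\left(Q \right)} = -53 - 112 = -165$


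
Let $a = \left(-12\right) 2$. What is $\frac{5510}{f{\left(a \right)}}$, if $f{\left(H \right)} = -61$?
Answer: $- \frac{5510}{61} \approx -90.328$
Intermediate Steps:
$a = -24$
$\frac{5510}{f{\left(a \right)}} = \frac{5510}{-61} = 5510 \left(- \frac{1}{61}\right) = - \frac{5510}{61}$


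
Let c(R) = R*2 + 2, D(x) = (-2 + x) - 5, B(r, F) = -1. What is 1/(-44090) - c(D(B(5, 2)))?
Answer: 617259/44090 ≈ 14.000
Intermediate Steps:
D(x) = -7 + x
c(R) = 2 + 2*R (c(R) = 2*R + 2 = 2 + 2*R)
1/(-44090) - c(D(B(5, 2))) = 1/(-44090) - (2 + 2*(-7 - 1)) = -1/44090 - (2 + 2*(-8)) = -1/44090 - (2 - 16) = -1/44090 - 1*(-14) = -1/44090 + 14 = 617259/44090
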